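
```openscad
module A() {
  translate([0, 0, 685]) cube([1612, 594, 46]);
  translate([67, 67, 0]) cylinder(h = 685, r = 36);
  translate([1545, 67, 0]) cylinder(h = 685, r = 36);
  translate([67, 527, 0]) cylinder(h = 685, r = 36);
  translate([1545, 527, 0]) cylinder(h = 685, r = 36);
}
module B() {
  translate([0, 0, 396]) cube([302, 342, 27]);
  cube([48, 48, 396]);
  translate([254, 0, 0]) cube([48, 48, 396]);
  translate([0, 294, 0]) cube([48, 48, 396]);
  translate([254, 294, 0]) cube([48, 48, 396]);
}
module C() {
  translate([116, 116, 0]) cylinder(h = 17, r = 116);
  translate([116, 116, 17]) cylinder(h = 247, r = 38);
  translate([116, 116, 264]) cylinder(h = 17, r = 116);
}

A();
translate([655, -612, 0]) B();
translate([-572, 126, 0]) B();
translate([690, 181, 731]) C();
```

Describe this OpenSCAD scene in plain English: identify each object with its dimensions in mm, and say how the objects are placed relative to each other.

A is a table: top 1612 mm (x) × 594 mm (y), 46 mm thick, upper face at z = 731 mm, on four round legs of 72 mm diameter, each leg's bounding box inset 31 mm from the nearest pair of top edges, running from z = 0 to the bottom of the top.

B is a four-legged stool. The seat is a 302×342×27 mm slab whose top surface is at z = 423 mm; four square legs, each 48×48 mm in cross-section, run from the floor (z = 0) to the underside of the seat, each flush with a corner of the seat.

C is a spool: two coaxial disc flanges of radius 116 mm and thickness 17 mm, joined by a core cylinder of radius 38 mm and height 247 mm. The lower flange rests on z = 0 and the three cylinders share a vertical axis.

Two stools sit around the table at the −y, −x sides. The spool is on top of the table, centred.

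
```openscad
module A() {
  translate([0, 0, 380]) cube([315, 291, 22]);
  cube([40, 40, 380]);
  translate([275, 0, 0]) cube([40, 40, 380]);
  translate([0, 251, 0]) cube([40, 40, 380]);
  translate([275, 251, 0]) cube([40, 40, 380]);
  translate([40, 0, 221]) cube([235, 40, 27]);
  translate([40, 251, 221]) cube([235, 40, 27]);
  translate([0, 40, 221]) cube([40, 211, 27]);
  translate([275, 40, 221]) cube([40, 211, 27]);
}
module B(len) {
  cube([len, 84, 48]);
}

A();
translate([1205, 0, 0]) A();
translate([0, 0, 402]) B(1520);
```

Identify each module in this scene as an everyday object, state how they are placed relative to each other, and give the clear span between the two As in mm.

Second stool starts at x = 1205; first ends at x = 315; clear span = 1205 − 315 = 890 mm.

A is a stool. B is a beam. A beam spans the tops of two stools. The clear span between the two stools is 890 mm.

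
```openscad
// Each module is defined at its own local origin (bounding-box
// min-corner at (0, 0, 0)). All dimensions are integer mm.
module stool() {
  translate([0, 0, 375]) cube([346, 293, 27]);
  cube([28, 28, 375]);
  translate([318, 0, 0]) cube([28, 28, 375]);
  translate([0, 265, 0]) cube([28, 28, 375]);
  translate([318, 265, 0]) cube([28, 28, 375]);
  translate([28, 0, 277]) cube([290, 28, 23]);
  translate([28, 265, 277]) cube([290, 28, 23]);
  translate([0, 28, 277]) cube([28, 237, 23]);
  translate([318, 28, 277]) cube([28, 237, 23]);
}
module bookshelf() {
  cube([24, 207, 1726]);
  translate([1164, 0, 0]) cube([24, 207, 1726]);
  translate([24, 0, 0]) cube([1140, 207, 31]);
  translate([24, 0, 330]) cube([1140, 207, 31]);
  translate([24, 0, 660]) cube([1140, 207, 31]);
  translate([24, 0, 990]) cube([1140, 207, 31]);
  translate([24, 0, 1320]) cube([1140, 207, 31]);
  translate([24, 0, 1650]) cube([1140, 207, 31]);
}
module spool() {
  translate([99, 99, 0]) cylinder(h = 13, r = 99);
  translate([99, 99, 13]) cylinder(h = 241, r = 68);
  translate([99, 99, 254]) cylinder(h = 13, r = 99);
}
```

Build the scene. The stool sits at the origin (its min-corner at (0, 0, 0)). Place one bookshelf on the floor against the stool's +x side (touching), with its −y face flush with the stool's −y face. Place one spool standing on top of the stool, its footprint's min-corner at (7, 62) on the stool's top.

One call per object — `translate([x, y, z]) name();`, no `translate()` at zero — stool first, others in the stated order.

stool();
translate([346, 0, 0]) bookshelf();
translate([7, 62, 402]) spool();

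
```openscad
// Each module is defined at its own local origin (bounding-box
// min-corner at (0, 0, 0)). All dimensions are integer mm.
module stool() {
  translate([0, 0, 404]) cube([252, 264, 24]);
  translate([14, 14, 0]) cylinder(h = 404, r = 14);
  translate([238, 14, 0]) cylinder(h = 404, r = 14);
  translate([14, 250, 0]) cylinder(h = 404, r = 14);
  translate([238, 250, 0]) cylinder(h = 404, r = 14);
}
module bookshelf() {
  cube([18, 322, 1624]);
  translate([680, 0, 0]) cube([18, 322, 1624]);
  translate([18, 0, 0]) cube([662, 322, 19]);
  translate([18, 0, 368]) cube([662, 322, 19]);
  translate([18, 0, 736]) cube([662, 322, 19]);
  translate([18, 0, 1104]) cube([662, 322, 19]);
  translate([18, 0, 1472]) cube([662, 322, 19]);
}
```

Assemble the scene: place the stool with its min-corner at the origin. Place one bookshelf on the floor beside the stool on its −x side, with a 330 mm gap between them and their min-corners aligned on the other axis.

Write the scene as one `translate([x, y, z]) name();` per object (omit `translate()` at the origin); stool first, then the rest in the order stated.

stool();
translate([-1028, 0, 0]) bookshelf();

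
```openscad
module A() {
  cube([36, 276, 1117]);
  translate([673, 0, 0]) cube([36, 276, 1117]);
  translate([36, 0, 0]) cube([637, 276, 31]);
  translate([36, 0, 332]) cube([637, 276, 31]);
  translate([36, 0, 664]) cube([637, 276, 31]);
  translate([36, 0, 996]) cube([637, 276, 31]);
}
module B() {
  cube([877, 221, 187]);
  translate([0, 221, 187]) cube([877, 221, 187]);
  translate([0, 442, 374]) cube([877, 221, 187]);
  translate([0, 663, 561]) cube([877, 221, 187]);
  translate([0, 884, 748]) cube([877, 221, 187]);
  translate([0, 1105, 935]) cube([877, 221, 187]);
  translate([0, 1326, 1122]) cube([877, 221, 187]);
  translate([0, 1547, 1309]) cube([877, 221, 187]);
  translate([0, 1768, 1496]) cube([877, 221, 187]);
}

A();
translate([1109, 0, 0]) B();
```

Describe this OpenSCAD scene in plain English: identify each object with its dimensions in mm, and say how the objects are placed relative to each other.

A is an open bookshelf. Two side panels, each 36 mm thick, 276 mm deep and 1117 mm tall, stand 709 mm apart (outside-to-outside). Between them sit 4 shelves, each 31 mm thick and 276 mm deep, spanning the full gap between the sides. The bottom shelf rests on the floor (its underside at z = 0) and the clear gap between one shelf's top and the next shelf's underside is 301 mm.

B is a straight staircase of 9 solid steps. Each step is 877 mm wide (x), 221 mm deep (y, the going) and 187 mm tall (the rise). The first step rests on the floor; each subsequent step sits one going further in +y and one rise higher in +z, directly behind and above the previous step with no overlap.

The staircase is on the floor beside the bookshelf on its +x side.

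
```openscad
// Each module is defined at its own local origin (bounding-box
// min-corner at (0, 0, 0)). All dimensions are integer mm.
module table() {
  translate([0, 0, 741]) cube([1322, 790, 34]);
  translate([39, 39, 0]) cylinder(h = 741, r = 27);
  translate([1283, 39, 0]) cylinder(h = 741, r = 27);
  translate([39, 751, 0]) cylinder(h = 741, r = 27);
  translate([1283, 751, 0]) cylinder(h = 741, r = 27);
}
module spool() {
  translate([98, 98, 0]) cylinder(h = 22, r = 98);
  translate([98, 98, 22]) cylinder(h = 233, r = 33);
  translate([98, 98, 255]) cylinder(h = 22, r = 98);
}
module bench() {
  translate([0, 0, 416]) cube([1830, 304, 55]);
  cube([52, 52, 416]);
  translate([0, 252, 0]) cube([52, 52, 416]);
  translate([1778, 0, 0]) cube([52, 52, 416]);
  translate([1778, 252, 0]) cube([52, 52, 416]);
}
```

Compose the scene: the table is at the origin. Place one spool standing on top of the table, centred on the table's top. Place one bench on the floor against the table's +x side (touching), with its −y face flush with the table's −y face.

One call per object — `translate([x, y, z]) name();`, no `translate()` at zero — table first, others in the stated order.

table();
translate([563, 297, 775]) spool();
translate([1322, 0, 0]) bench();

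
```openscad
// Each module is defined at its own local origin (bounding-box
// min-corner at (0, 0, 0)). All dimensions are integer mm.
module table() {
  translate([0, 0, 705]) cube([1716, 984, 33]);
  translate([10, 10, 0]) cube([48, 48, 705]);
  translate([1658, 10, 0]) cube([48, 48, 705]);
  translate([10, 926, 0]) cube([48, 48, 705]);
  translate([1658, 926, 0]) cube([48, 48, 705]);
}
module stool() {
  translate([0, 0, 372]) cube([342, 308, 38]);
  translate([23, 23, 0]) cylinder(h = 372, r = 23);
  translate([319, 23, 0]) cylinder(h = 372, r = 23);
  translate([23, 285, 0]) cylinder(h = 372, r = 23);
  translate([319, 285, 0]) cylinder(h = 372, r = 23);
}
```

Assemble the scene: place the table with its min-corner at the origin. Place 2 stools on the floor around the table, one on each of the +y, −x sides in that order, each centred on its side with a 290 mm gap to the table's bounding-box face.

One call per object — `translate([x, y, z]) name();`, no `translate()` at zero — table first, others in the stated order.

table();
translate([687, 1274, 0]) stool();
translate([-632, 338, 0]) stool();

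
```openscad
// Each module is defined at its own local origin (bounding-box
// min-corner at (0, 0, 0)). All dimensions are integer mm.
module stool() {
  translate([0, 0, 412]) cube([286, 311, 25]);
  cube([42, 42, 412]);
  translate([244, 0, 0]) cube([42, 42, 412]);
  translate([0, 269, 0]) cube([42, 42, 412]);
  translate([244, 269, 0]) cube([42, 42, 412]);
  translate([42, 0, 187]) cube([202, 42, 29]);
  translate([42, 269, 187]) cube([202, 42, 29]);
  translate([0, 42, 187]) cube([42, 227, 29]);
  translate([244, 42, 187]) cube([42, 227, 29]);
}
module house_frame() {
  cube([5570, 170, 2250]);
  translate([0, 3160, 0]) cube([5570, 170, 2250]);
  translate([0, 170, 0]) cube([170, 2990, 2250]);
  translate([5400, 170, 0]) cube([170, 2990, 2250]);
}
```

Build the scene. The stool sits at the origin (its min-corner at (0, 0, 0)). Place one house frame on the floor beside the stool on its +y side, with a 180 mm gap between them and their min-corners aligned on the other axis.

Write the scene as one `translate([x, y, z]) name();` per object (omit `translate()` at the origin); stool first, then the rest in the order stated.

stool();
translate([0, 491, 0]) house_frame();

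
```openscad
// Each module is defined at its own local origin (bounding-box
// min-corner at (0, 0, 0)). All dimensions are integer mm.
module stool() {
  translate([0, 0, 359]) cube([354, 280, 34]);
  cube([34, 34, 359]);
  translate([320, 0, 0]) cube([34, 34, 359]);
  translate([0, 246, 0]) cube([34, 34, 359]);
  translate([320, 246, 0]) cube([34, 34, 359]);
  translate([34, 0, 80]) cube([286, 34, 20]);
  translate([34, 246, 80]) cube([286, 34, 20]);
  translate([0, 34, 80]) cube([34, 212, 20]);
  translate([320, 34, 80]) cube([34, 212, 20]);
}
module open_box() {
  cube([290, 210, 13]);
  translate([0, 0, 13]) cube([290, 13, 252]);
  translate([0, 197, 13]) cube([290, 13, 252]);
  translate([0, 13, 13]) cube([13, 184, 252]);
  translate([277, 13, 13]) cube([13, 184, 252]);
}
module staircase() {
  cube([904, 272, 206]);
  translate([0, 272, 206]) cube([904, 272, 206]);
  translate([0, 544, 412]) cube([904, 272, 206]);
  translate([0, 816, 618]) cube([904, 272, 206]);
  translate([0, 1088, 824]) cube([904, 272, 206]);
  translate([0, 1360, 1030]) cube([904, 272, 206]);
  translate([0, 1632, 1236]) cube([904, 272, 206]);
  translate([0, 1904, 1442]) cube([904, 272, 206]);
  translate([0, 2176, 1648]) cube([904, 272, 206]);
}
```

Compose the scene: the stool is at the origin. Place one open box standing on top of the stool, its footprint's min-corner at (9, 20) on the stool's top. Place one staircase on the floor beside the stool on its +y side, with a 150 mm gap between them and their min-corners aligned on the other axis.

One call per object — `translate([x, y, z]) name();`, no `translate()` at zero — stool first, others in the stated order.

stool();
translate([9, 20, 393]) open_box();
translate([0, 430, 0]) staircase();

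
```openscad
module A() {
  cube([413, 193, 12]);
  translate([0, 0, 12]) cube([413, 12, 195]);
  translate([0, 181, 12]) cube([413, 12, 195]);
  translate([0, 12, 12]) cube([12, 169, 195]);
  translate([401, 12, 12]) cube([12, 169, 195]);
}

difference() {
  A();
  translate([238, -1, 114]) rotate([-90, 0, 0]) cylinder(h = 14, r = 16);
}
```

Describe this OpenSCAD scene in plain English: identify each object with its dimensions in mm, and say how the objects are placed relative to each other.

A is an open storage box with external size 413×193×207 mm and wall thickness 12 mm (the base is also 12 mm thick). The base covers the whole footprint; the four walls stand on the base, with the y-facing walls full-width and the x-facing walls fitting between their inner faces.

The open box has a circular hole of radius 16 mm through its front wall, centred at (x = 238, z = 114).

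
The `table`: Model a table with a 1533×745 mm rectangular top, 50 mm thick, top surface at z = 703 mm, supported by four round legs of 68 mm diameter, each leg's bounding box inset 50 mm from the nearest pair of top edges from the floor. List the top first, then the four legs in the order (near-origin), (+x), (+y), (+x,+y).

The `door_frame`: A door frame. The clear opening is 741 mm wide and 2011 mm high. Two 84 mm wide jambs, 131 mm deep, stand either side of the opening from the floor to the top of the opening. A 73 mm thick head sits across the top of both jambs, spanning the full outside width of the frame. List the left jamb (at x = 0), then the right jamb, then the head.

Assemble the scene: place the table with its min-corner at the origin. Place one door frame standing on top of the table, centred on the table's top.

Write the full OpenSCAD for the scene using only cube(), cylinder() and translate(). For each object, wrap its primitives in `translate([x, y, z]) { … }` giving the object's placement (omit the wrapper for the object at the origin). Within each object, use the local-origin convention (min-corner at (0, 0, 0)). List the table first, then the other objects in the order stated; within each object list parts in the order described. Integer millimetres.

translate([0, 0, 653]) cube([1533, 745, 50]);
translate([84, 84, 0]) cylinder(h = 653, r = 34);
translate([1449, 84, 0]) cylinder(h = 653, r = 34);
translate([84, 661, 0]) cylinder(h = 653, r = 34);
translate([1449, 661, 0]) cylinder(h = 653, r = 34);
translate([312, 307, 703]) {
  cube([84, 131, 2011]);
  translate([825, 0, 0]) cube([84, 131, 2011]);
  translate([0, 0, 2011]) cube([909, 131, 73]);
}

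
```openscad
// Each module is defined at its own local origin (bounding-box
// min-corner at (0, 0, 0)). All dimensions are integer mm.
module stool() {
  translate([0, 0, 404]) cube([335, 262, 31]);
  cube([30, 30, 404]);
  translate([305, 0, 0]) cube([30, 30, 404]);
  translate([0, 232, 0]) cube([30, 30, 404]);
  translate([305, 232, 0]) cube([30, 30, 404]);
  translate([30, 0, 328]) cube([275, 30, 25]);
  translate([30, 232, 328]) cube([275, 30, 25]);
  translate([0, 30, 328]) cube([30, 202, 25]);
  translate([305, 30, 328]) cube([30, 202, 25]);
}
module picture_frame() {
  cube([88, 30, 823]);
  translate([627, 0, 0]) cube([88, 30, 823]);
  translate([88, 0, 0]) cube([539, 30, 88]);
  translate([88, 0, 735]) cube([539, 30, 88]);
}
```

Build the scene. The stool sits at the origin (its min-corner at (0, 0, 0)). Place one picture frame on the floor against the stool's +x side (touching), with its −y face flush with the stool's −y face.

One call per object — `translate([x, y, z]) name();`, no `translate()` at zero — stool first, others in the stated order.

stool();
translate([335, 0, 0]) picture_frame();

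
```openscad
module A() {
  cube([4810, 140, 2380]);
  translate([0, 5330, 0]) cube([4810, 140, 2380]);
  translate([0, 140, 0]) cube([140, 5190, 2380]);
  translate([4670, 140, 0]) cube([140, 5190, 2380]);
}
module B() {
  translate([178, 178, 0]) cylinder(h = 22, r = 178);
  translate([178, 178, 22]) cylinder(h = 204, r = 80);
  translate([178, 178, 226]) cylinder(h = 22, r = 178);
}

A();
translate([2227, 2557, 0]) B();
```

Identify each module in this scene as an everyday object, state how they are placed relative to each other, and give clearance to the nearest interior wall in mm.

Clearances: x = 2087, y = 2417; minimum 2087 mm.

A is a house frame. B is a spool. The spool sits inside the house frame, centred. The clearance to the nearest interior wall is 2087 mm.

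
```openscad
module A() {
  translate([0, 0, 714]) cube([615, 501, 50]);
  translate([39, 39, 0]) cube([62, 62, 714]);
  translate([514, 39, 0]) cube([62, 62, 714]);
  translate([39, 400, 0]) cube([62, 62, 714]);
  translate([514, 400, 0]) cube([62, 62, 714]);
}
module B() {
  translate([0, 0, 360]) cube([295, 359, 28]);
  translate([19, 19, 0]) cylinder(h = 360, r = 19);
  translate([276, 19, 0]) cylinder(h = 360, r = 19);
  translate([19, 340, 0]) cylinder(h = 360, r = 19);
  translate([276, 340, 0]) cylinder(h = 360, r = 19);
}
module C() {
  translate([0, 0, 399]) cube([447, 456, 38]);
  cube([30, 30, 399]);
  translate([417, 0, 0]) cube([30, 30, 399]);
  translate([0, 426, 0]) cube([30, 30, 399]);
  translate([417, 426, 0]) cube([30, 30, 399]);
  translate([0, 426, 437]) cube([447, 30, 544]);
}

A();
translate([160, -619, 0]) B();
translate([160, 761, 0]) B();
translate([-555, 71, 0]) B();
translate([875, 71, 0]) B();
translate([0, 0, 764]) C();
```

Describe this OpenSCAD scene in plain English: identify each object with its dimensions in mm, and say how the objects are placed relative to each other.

A is a rectangular dining table. The top is 615×501×50 mm with its upper surface at z = 764 mm. It stands on four 62×62 mm square legs, each inset 39 mm from the nearest pair of top edges, running from the floor to the underside of the top.

B is a four-legged stool. The seat is 295×359 mm, 28 mm thick, top at z = 388 mm. It stands on four round legs, each 38 mm in diameter, from z = 0 to the seat underside, each leg's axis is inset half a diameter from the nearest pair of seat edges (so the leg's bounding box is flush with the corner).

C is a chair. The seat is a 447×456×38 mm slab with its top at z = 437 mm, on four 30×30 mm corner legs (flush with the seat edges, standing on z = 0). A flat backrest 30 mm thick, 544 mm tall, spans the full seat width and rises from the seat top along its +y edge, rear face flush with the rear of the seat.

Four stools sit around the table at the −y, +y, −x, +x sides. The chair is on top of the table.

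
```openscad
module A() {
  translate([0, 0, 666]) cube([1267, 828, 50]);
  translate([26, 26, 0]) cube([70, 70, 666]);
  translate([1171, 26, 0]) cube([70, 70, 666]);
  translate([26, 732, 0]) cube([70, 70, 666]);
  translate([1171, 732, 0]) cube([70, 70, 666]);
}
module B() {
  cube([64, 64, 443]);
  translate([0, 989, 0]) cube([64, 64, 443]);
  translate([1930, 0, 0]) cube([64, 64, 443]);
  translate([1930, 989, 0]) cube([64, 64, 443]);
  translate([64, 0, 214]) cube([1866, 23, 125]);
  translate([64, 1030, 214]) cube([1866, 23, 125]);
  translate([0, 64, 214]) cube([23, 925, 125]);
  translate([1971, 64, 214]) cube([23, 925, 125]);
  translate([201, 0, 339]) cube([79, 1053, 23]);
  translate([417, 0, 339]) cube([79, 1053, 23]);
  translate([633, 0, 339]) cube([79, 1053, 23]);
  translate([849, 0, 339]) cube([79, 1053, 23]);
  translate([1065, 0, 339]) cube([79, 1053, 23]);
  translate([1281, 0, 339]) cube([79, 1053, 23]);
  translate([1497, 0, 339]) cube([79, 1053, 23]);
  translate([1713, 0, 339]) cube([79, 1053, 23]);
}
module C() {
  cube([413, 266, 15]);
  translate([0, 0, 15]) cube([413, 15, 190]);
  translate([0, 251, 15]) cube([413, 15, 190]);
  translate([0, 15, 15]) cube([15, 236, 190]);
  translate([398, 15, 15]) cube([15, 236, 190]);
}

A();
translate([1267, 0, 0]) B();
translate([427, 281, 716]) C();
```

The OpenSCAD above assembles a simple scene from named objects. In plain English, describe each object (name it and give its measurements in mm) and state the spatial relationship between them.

A is a table: top 1267 mm (x) × 828 mm (y), 50 mm thick, upper face at z = 716 mm, on four 70×70 mm square legs, each inset 26 mm from the nearest pair of top edges, running from z = 0 to the bottom of the top.

B is a bed frame 1994 mm long (x) by 1053 mm wide (y). Four 64×64 mm corner posts, 443 mm tall, at the corners of the footprint. Four rails of 23 mm thickness and 125 mm height run between adjacent posts with their undersides at z = 214 mm, their outer faces flush with the outside of the frame (the two x-running rails run between the posts' inner faces; the two y-running rails run between the posts' inner faces). 8 slats, each 79 mm wide (x) and 23 mm thick, lie across the top of the two x-running rails, running the full 1053 mm width of the frame in y; the slats are evenly spaced along x between the inner faces of the end posts with equal gaps (rounded down to the nearest mm) at the −x end and between each pair — any rounding remainder accumulates at the +x end.

C is an open storage box with external size 413×266×205 mm and wall thickness 15 mm (the base is also 15 mm thick). The base covers the whole footprint; the four walls stand on the base, with the y-facing walls full-width and the x-facing walls fitting between their inner faces.

The bed frame is against the table's +x side, with their −y faces flush. The open box is on top of the table, centred.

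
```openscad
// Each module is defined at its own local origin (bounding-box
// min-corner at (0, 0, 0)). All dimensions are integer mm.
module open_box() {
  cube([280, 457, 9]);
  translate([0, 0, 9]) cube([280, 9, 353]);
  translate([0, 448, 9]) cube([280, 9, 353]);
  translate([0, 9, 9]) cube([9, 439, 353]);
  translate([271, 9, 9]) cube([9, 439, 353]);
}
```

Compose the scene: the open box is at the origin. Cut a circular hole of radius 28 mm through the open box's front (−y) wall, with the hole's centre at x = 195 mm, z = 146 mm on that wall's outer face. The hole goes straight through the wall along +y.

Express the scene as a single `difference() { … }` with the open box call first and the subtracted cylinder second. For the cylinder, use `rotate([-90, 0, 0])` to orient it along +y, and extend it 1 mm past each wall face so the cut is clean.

difference() {
  open_box();
  translate([195, -1, 146]) rotate([-90, 0, 0]) cylinder(h = 11, r = 28);
}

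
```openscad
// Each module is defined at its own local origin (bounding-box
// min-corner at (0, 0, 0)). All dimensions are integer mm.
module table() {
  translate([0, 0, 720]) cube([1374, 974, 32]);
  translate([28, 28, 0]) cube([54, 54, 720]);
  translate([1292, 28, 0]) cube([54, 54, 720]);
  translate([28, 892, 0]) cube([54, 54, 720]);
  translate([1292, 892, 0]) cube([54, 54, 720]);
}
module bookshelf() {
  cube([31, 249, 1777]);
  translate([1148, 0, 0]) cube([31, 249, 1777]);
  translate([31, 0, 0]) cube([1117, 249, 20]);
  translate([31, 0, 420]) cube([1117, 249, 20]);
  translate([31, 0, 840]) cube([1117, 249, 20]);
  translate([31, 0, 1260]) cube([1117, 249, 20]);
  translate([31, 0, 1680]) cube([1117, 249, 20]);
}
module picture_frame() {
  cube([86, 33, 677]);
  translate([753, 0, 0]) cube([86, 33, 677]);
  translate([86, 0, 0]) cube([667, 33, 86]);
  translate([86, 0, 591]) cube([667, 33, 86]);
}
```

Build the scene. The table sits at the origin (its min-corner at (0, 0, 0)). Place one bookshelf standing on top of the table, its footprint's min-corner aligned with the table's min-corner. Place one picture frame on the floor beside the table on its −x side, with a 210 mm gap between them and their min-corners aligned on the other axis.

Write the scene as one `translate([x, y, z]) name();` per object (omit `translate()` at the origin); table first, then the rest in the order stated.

table();
translate([0, 0, 752]) bookshelf();
translate([-1049, 0, 0]) picture_frame();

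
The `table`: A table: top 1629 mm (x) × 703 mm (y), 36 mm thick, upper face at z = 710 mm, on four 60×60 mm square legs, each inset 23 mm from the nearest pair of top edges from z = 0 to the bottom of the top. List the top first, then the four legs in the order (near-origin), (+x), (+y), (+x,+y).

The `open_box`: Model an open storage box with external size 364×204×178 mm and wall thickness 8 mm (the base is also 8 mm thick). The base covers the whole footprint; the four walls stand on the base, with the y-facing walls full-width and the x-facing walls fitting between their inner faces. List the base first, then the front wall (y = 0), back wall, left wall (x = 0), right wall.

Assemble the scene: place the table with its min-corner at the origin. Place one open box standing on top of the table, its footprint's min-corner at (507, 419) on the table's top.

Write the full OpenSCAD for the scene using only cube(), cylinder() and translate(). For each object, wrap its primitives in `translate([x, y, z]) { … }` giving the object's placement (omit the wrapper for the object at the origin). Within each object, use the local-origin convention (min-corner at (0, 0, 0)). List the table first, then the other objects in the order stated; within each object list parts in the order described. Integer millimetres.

translate([0, 0, 674]) cube([1629, 703, 36]);
translate([23, 23, 0]) cube([60, 60, 674]);
translate([1546, 23, 0]) cube([60, 60, 674]);
translate([23, 620, 0]) cube([60, 60, 674]);
translate([1546, 620, 0]) cube([60, 60, 674]);
translate([507, 419, 710]) {
  cube([364, 204, 8]);
  translate([0, 0, 8]) cube([364, 8, 170]);
  translate([0, 196, 8]) cube([364, 8, 170]);
  translate([0, 8, 8]) cube([8, 188, 170]);
  translate([356, 8, 8]) cube([8, 188, 170]);
}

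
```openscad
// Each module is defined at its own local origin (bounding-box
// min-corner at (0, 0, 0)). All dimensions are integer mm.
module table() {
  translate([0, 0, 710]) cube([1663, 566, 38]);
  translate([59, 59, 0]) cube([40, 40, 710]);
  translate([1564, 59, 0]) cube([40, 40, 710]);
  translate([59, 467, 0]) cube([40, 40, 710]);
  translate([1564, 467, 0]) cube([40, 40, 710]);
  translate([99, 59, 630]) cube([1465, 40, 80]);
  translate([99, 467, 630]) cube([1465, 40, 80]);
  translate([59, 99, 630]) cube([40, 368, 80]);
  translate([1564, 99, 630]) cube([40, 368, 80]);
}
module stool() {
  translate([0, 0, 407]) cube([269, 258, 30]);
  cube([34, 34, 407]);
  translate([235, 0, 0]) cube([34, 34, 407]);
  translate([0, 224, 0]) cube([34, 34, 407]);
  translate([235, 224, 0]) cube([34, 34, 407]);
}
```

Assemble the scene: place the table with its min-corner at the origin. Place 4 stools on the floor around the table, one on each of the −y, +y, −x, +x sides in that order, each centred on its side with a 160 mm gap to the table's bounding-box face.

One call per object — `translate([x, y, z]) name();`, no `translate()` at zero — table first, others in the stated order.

table();
translate([697, -418, 0]) stool();
translate([697, 726, 0]) stool();
translate([-429, 154, 0]) stool();
translate([1823, 154, 0]) stool();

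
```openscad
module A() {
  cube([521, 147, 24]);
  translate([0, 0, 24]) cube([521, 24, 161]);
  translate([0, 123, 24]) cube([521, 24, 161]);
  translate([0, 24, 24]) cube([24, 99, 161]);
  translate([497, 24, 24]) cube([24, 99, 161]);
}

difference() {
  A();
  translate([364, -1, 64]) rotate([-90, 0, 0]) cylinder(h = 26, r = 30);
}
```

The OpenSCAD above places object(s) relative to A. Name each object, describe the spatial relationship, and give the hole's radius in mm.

The subtracted cylinder has r = 30 mm.

A is an open box. The open box has a circular hole through its front wall. The hole's radius is 30 mm.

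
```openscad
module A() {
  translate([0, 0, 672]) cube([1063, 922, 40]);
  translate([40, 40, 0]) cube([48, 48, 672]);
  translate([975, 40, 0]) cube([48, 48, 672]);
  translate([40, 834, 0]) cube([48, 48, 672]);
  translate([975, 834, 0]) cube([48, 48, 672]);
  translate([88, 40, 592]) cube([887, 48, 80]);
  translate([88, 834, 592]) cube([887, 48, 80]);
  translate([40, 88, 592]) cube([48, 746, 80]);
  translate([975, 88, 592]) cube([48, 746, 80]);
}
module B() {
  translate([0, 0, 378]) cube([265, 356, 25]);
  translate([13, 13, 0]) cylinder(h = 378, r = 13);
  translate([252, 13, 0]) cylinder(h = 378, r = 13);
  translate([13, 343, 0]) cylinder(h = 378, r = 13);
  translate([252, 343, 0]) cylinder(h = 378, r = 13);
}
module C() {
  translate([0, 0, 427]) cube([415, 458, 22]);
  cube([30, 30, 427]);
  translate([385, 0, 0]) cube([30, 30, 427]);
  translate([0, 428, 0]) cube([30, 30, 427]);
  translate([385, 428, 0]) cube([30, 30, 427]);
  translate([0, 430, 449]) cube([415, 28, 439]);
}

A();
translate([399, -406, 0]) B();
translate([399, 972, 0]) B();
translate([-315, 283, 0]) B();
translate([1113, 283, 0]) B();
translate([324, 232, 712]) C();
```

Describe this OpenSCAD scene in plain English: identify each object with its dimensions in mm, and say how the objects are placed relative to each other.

A is a table: top 1063 mm (x) × 922 mm (y), 40 mm thick, upper face at z = 712 mm, on four 48×48 mm square legs, each inset 40 mm from the nearest pair of top edges, running from z = 0 to the bottom of the top. Four apron rails, 48 mm thick and 80 mm tall, run between adjacent legs with their top edges flush with the underside of the top and their outer faces flush with the legs' outer faces.

B is a four-legged stool. The seat is a 265×356×25 mm slab whose top surface is at z = 403 mm; four round legs, each 26 mm in diameter, run from the floor (z = 0) to the underside of the seat, each leg's axis is inset half a diameter from the nearest pair of seat edges (so the leg's bounding box is flush with the corner).

C is a chair: 415×458 mm seat, 22 mm thick, top at z = 449 mm, on four 30 mm square corner legs flush with the seat edges. A 28 mm thick backrest slab spans the full seat width, extending 439 mm above the seat top, its back face flush with the seat's +y edge.

Four stools sit around the table at the −y, +y, −x, +x sides. The chair is on top of the table, centred.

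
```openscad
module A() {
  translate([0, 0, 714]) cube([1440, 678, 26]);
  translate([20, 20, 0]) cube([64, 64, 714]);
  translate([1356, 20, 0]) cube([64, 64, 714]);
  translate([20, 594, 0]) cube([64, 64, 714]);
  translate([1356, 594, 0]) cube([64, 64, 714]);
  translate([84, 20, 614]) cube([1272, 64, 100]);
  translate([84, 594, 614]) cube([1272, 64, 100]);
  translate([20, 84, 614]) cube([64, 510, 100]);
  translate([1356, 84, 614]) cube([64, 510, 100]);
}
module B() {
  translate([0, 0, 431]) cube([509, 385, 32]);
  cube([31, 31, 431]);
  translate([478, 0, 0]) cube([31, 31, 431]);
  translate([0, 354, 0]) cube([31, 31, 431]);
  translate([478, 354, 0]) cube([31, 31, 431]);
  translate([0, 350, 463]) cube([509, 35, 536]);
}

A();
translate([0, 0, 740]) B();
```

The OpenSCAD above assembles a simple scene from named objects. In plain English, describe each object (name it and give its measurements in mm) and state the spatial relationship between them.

A is a table with a 1440×678 mm rectangular top, 26 mm thick, top surface at z = 740 mm, supported by four 64×64 mm square legs, each inset 20 mm from the nearest pair of top edges, running from the floor. Four apron rails, 64 mm thick and 100 mm tall, run between adjacent legs with their top edges flush with the underside of the top and their outer faces flush with the legs' outer faces.

B is a chair. The seat is a 509×385×32 mm slab with its top at z = 463 mm, on four 31×31 mm corner legs (flush with the seat edges, standing on z = 0). A flat backrest 35 mm thick, 536 mm tall, spans the full seat width and rises from the seat top along its +y edge, rear face flush with the rear of the seat.

The chair is on top of the table.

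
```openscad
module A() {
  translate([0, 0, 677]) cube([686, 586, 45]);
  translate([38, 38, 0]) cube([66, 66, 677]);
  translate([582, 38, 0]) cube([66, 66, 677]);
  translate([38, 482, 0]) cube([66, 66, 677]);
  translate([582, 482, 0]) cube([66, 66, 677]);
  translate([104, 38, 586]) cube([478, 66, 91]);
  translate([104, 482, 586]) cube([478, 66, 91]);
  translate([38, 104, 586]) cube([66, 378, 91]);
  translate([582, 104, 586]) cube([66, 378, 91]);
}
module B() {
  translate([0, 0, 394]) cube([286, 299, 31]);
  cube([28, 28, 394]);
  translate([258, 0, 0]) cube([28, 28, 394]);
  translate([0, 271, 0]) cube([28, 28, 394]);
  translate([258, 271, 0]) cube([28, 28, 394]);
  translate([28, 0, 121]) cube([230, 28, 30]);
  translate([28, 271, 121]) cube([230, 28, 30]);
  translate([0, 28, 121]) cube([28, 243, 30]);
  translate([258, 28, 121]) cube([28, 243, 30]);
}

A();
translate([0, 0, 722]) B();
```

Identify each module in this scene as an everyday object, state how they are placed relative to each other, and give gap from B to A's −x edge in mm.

A is a table. B is a stool. The stool is on top of the table. The gap from the stool to the table's −x edge is 0 mm.

The stool's min-x is at 0; the table's min-x is 0; gap = 0 mm.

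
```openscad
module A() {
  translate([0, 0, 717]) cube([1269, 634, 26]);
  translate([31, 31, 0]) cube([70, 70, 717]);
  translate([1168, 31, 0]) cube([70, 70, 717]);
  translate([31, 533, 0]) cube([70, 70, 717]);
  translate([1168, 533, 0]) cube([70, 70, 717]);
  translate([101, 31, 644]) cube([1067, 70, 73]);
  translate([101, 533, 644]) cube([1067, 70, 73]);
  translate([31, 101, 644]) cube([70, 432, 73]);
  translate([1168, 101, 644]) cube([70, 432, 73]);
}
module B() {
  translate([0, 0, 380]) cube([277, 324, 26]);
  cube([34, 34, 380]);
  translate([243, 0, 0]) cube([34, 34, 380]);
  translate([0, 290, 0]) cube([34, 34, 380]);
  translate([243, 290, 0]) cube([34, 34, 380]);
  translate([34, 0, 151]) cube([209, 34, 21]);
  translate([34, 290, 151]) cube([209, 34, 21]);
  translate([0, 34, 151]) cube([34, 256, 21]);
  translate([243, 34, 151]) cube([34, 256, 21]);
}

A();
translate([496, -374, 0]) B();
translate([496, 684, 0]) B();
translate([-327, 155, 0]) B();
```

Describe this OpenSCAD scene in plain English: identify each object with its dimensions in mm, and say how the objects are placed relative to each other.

A is a table: top 1269 mm (x) × 634 mm (y), 26 mm thick, upper face at z = 743 mm, on four 70×70 mm square legs, each inset 31 mm from the nearest pair of top edges, running from z = 0 to the bottom of the top. Four apron rails, 70 mm thick and 73 mm tall, run between adjacent legs with their top edges flush with the underside of the top and their outer faces flush with the legs' outer faces.

B is a four-legged stool. The seat is a 277×324×26 mm slab whose top surface is at z = 406 mm; four square legs, each 34×34 mm in cross-section, run from the floor (z = 0) to the underside of the seat, each flush with a corner of the seat. Four stretchers, 34 mm wide and 21 mm tall, connect adjacent legs with their undersides at z = 151 mm, each running between the inner faces of the legs it joins and aligned with the legs' outer faces on the other axis.

Three stools sit around the table at the −y, +y, −x sides.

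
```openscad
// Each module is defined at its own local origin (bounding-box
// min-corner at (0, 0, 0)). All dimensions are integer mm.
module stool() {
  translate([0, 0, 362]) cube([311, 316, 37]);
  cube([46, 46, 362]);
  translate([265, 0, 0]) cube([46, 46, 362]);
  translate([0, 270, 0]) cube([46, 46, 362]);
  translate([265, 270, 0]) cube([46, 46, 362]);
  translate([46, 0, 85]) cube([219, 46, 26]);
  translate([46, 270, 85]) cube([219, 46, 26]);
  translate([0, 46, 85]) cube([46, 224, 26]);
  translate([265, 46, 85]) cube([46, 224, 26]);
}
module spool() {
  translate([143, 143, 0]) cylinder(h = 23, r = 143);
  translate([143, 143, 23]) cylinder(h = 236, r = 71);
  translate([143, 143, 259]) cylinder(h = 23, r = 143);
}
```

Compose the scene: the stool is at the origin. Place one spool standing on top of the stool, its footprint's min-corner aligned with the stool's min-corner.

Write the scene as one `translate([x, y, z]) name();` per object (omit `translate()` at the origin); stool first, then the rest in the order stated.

stool();
translate([0, 0, 399]) spool();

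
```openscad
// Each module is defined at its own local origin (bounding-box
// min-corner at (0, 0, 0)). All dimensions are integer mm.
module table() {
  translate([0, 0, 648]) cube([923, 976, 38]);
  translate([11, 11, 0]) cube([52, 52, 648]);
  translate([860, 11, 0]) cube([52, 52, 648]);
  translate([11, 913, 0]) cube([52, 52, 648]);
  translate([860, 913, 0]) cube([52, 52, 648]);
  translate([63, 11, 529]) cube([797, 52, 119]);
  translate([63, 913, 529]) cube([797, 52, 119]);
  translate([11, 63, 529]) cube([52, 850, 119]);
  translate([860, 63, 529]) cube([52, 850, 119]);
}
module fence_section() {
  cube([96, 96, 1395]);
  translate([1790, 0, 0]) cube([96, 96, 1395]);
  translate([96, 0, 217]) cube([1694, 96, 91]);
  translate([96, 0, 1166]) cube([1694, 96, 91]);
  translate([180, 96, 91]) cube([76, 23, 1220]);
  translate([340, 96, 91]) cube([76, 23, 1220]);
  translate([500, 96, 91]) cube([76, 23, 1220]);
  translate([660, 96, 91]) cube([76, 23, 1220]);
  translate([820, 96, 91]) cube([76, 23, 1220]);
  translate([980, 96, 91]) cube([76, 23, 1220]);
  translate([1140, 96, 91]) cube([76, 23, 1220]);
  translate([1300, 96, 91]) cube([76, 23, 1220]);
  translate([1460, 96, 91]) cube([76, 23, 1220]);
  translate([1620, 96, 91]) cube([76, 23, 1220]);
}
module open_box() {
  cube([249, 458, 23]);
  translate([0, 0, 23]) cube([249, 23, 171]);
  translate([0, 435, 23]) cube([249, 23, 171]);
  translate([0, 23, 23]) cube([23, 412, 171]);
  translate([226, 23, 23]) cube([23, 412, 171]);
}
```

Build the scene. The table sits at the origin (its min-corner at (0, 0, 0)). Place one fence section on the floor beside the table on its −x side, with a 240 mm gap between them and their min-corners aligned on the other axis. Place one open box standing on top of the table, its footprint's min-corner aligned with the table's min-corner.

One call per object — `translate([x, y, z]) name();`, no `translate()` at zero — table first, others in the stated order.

table();
translate([-2126, 0, 0]) fence_section();
translate([0, 0, 686]) open_box();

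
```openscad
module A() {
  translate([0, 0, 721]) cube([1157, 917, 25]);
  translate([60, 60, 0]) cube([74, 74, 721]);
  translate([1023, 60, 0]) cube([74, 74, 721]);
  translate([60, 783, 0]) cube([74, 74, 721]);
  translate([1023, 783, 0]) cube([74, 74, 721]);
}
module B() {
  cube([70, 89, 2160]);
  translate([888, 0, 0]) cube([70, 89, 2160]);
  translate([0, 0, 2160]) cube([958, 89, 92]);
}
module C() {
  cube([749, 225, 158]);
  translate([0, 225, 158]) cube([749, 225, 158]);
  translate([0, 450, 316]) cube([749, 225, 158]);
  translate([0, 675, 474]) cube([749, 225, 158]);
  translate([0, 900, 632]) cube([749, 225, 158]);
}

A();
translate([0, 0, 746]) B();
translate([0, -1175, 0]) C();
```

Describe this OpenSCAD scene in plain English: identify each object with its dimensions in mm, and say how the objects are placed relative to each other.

A is a rectangular dining table. The top is 1157×917×25 mm with its upper surface at z = 746 mm. It stands on four 74×74 mm square legs, each inset 60 mm from the nearest pair of top edges, running from the floor to the underside of the top.

B is a door frame. The clear opening is 818 mm wide and 2160 mm high. Two 70 mm wide jambs, 89 mm deep, stand either side of the opening from the floor to the top of the opening. A 92 mm thick head sits across the top of both jambs, spanning the full outside width of the frame.

C is a straight staircase of 5 solid steps. Each step is 749 mm wide (x), 225 mm deep (y, the going) and 158 mm tall (the rise). The first step rests on the floor; each subsequent step sits one going further in +y and one rise higher in +z, directly behind and above the previous step with no overlap.

The door frame is on top of the table. The staircase is on the floor beside the table on its −y side.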